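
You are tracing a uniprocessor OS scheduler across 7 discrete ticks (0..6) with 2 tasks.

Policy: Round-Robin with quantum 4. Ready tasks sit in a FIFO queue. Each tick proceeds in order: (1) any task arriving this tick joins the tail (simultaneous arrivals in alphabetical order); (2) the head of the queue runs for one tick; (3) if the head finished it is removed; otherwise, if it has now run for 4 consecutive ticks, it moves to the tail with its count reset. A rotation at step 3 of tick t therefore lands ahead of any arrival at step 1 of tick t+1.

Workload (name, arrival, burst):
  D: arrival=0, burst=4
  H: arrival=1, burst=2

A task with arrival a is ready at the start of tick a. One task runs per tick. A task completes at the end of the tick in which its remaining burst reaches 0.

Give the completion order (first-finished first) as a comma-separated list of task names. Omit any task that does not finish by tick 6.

completion order = D, H

t=0: queue=[D] q_used=0 → run D
t=1: queue=[D,H] q_used=1 → run D
t=2: queue=[D,H] q_used=2 → run D
t=3: queue=[D,H] q_used=3 → run D
t=4: queue=[H] q_used=0 → run H
t=5: queue=[H] q_used=1 → run H
t=6: (idle)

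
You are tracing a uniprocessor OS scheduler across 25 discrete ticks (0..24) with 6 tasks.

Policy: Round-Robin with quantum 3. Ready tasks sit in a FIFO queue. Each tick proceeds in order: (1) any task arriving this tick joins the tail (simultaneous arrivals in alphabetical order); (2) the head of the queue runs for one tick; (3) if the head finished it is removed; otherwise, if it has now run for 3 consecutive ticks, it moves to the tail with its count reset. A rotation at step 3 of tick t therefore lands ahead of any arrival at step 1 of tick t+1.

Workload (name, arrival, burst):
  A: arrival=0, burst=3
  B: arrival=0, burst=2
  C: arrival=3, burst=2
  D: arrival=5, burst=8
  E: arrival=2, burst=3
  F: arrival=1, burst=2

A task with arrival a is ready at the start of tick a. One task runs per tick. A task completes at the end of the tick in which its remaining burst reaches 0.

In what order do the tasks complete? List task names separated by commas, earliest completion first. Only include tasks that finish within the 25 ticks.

t=0: queue=[A,B] q_used=0 → run A
t=1: queue=[A,B,F] q_used=1 → run A
t=2: queue=[A,B,F,E] q_used=2 → run A
t=3: queue=[B,F,E,C] q_used=0 → run B
t=4: queue=[B,F,E,C] q_used=1 → run B
t=5: queue=[F,E,C,D] q_used=0 → run F
t=6: queue=[F,E,C,D] q_used=1 → run F
t=7: queue=[E,C,D] q_used=0 → run E
t=8: queue=[E,C,D] q_used=1 → run E
t=9: queue=[E,C,D] q_used=2 → run E
t=10: queue=[C,D] q_used=0 → run C
t=11: queue=[C,D] q_used=1 → run C
t=12: queue=[D] q_used=0 → run D
t=13: queue=[D] q_used=1 → run D
t=14: queue=[D] q_used=2 → run D
t=15: queue=[D] q_used=0 → run D
t=16: queue=[D] q_used=1 → run D
t=17: queue=[D] q_used=2 → run D
t=18: queue=[D] q_used=0 → run D
t=19: queue=[D] q_used=1 → run D
t=20: (idle)
t=21: (idle)
t=22: (idle)
t=23: (idle)
t=24: (idle)

completion order = A, B, F, E, C, D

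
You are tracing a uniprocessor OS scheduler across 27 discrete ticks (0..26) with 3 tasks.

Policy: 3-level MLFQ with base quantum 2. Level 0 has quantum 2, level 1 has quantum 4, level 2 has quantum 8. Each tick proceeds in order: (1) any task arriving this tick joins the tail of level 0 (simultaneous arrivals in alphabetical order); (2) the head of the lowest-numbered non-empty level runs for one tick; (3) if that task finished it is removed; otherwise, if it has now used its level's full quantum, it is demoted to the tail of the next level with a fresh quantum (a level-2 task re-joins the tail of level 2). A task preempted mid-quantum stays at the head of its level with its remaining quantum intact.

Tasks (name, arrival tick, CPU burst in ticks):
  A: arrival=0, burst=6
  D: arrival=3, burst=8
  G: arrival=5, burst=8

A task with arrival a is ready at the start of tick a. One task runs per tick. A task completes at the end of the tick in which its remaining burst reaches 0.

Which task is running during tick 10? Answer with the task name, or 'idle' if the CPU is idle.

t=0: L0/L1/L2 = A/-/- → run A
t=1: L0/L1/L2 = A/-/- → run A
t=2: L0/L1/L2 = -/A/- → run A
t=3: L0/L1/L2 = D/A/- → run D
t=4: L0/L1/L2 = D/A/- → run D
t=5: L0/L1/L2 = G/AD/- → run G
t=6: L0/L1/L2 = G/AD/- → run G
t=7: L0/L1/L2 = -/ADG/- → run A
t=8: L0/L1/L2 = -/ADG/- → run A
t=9: L0/L1/L2 = -/ADG/- → run A
t=10: L0/L1/L2 = -/DG/- → run D
t=11: L0/L1/L2 = -/DG/- → run D
t=12: L0/L1/L2 = -/DG/- → run D
t=13: L0/L1/L2 = -/DG/- → run D
t=14: L0/L1/L2 = -/G/D → run G
t=15: L0/L1/L2 = -/G/D → run G
t=16: L0/L1/L2 = -/G/D → run G
t=17: L0/L1/L2 = -/G/D → run G
t=18: L0/L1/L2 = -/-/DG → run D
t=19: L0/L1/L2 = -/-/DG → run D
t=20: L0/L1/L2 = -/-/G → run G
t=21: L0/L1/L2 = -/-/G → run G
t=22: (idle)
t=23: (idle)
t=24: (idle)
t=25: (idle)
t=26: (idle)

running at tick 10 = D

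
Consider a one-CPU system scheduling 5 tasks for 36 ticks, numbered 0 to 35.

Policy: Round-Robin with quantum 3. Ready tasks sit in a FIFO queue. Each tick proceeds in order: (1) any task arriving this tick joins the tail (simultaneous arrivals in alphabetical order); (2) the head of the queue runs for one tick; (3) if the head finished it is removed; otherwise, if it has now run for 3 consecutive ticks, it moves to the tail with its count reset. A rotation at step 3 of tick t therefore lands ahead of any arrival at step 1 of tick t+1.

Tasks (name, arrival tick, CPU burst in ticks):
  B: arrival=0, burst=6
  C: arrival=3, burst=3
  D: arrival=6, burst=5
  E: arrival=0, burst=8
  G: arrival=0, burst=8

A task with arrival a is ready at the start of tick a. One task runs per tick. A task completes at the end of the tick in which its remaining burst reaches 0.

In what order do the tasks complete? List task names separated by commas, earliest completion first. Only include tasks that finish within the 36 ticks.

completion order = B, C, E, D, G

t=0: queue=[B,E,G] q_used=0 → run B
t=1: queue=[B,E,G] q_used=1 → run B
t=2: queue=[B,E,G] q_used=2 → run B
t=3: queue=[E,G,B,C] q_used=0 → run E
t=4: queue=[E,G,B,C] q_used=1 → run E
t=5: queue=[E,G,B,C] q_used=2 → run E
t=6: queue=[G,B,C,E,D] q_used=0 → run G
t=7: queue=[G,B,C,E,D] q_used=1 → run G
t=8: queue=[G,B,C,E,D] q_used=2 → run G
t=9: queue=[B,C,E,D,G] q_used=0 → run B
t=10: queue=[B,C,E,D,G] q_used=1 → run B
t=11: queue=[B,C,E,D,G] q_used=2 → run B
t=12: queue=[C,E,D,G] q_used=0 → run C
t=13: queue=[C,E,D,G] q_used=1 → run C
t=14: queue=[C,E,D,G] q_used=2 → run C
t=15: queue=[E,D,G] q_used=0 → run E
t=16: queue=[E,D,G] q_used=1 → run E
t=17: queue=[E,D,G] q_used=2 → run E
t=18: queue=[D,G,E] q_used=0 → run D
t=19: queue=[D,G,E] q_used=1 → run D
t=20: queue=[D,G,E] q_used=2 → run D
t=21: queue=[G,E,D] q_used=0 → run G
t=22: queue=[G,E,D] q_used=1 → run G
t=23: queue=[G,E,D] q_used=2 → run G
t=24: queue=[E,D,G] q_used=0 → run E
t=25: queue=[E,D,G] q_used=1 → run E
t=26: queue=[D,G] q_used=0 → run D
t=27: queue=[D,G] q_used=1 → run D
t=28: queue=[G] q_used=0 → run G
t=29: queue=[G] q_used=1 → run G
t=30: (idle)
t=31: (idle)
t=32: (idle)
t=33: (idle)
t=34: (idle)
t=35: (idle)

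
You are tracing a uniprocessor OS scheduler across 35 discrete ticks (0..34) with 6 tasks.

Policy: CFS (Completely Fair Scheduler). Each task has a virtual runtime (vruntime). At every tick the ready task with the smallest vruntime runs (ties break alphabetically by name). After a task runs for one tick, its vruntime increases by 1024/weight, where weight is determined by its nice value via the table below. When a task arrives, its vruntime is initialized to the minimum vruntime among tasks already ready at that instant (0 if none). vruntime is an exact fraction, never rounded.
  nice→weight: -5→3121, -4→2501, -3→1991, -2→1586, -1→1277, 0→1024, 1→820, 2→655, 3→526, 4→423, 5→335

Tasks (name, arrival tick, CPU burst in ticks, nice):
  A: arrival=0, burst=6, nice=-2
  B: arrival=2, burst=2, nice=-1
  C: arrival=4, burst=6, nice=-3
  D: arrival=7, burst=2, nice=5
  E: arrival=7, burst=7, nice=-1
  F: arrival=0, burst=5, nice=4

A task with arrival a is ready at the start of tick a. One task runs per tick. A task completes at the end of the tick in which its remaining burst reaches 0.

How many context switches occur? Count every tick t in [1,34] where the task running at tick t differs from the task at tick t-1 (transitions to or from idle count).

t=0: vr[A=0 F=0] → run A
t=1: vr[A=512/793 F=0] → run F
t=2: vr[A=512/793 B=512/793 F=1024/423] → run A
t=3: vr[A=1024/793 B=512/793 F=1024/423] → run B
t=4: vr[A=1024/793 B=1465856/1012661 C=1024/793 F=1024/423] → run A
t=5: vr[A=1536/793 B=1465856/1012661 C=1024/793 F=1024/423] → run C
t=6: vr[A=1536/793 B=1465856/1012661 C=2850816/1578863 F=1024/423] → run B
t=7: vr[A=1536/793 C=2850816/1578863 D=2850816/1578863 E=2850816/1578863 F=1024/423] → run C
t=8: vr[A=1536/793 C=3662848/1578863 D=2850816/1578863 E=2850816/1578863 F=1024/423] → run D
t=9: vr[A=1536/793 C=3662848/1578863 D=2571779072/528919105 E=2850816/1578863 F=1024/423] → run E
t=10: vr[A=1536/793 C=3662848/1578863 D=2571779072/528919105 E=5257247744/2016208051 F=1024/423] → run A
t=11: vr[A=2048/793 C=3662848/1578863 D=2571779072/528919105 E=5257247744/2016208051 F=1024/423] → run C
t=12: vr[A=2048/793 C=4474880/1578863 D=2571779072/528919105 E=5257247744/2016208051 F=1024/423] → run F
t=13: vr[A=2048/793 C=4474880/1578863 D=2571779072/528919105 E=5257247744/2016208051 F=2048/423] → run A
t=14: vr[A=2560/793 C=4474880/1578863 D=2571779072/528919105 E=5257247744/2016208051 F=2048/423] → run E
t=15: vr[A=2560/793 C=4474880/1578863 D=2571779072/528919105 E=6874003456/2016208051 F=2048/423] → run C
t=16: vr[A=2560/793 C=5286912/1578863 D=2571779072/528919105 E=6874003456/2016208051 F=2048/423] → run A
t=17: vr[C=5286912/1578863 D=2571779072/528919105 E=6874003456/2016208051 F=2048/423] → run C
t=18: vr[C=6098944/1578863 D=2571779072/528919105 E=6874003456/2016208051 F=2048/423] → run E
t=19: vr[C=6098944/1578863 D=2571779072/528919105 E=8490759168/2016208051 F=2048/423] → run C
t=20: vr[D=2571779072/528919105 E=8490759168/2016208051 F=2048/423] → run E
t=21: vr[D=2571779072/528919105 E=10107514880/2016208051 F=2048/423] → run F
t=22: vr[D=2571779072/528919105 E=10107514880/2016208051 F=1024/141] → run D
t=23: vr[E=10107514880/2016208051 F=1024/141] → run E
t=24: vr[E=11724270592/2016208051 F=1024/141] → run E
t=25: vr[E=13341026304/2016208051 F=1024/141] → run E
t=26: vr[F=1024/141] → run F
t=27: vr[F=4096/423] → run F
t=28: (idle)
t=29: (idle)
t=30: (idle)
t=31: (idle)
t=32: (idle)
t=33: (idle)
t=34: (idle)

context switches = 25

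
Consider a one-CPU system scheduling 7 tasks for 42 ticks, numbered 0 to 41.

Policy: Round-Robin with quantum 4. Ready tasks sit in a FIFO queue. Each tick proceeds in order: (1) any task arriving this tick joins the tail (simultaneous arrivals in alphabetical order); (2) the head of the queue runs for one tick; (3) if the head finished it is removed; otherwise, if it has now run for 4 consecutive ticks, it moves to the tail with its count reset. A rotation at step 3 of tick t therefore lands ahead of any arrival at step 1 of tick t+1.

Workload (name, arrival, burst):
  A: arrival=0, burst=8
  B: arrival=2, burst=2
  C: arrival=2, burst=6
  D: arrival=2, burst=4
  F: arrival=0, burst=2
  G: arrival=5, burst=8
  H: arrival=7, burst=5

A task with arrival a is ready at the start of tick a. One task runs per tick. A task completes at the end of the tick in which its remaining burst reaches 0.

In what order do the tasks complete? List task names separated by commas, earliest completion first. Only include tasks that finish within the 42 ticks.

t=0: queue=[A,F] q_used=0 → run A
t=1: queue=[A,F] q_used=1 → run A
t=2: queue=[A,F,B,C,D] q_used=2 → run A
t=3: queue=[A,F,B,C,D] q_used=3 → run A
t=4: queue=[F,B,C,D,A] q_used=0 → run F
t=5: queue=[F,B,C,D,A,G] q_used=1 → run F
t=6: queue=[B,C,D,A,G] q_used=0 → run B
t=7: queue=[B,C,D,A,G,H] q_used=1 → run B
t=8: queue=[C,D,A,G,H] q_used=0 → run C
t=9: queue=[C,D,A,G,H] q_used=1 → run C
t=10: queue=[C,D,A,G,H] q_used=2 → run C
t=11: queue=[C,D,A,G,H] q_used=3 → run C
t=12: queue=[D,A,G,H,C] q_used=0 → run D
t=13: queue=[D,A,G,H,C] q_used=1 → run D
t=14: queue=[D,A,G,H,C] q_used=2 → run D
t=15: queue=[D,A,G,H,C] q_used=3 → run D
t=16: queue=[A,G,H,C] q_used=0 → run A
t=17: queue=[A,G,H,C] q_used=1 → run A
t=18: queue=[A,G,H,C] q_used=2 → run A
t=19: queue=[A,G,H,C] q_used=3 → run A
t=20: queue=[G,H,C] q_used=0 → run G
t=21: queue=[G,H,C] q_used=1 → run G
t=22: queue=[G,H,C] q_used=2 → run G
t=23: queue=[G,H,C] q_used=3 → run G
t=24: queue=[H,C,G] q_used=0 → run H
t=25: queue=[H,C,G] q_used=1 → run H
t=26: queue=[H,C,G] q_used=2 → run H
t=27: queue=[H,C,G] q_used=3 → run H
t=28: queue=[C,G,H] q_used=0 → run C
t=29: queue=[C,G,H] q_used=1 → run C
t=30: queue=[G,H] q_used=0 → run G
t=31: queue=[G,H] q_used=1 → run G
t=32: queue=[G,H] q_used=2 → run G
t=33: queue=[G,H] q_used=3 → run G
t=34: queue=[H] q_used=0 → run H
t=35: (idle)
t=36: (idle)
t=37: (idle)
t=38: (idle)
t=39: (idle)
t=40: (idle)
t=41: (idle)

completion order = F, B, D, A, C, G, H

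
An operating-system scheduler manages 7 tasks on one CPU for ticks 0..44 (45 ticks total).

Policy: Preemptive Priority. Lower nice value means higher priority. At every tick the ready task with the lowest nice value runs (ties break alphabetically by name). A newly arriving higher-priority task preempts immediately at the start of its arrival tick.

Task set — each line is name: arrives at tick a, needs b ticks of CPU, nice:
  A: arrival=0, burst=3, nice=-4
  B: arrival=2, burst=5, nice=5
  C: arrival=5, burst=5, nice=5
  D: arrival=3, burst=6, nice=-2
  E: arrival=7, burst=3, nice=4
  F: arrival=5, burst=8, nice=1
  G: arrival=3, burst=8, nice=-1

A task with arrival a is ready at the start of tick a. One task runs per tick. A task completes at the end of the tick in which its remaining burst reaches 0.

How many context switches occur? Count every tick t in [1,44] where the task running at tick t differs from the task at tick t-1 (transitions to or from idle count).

context switches = 7

t=0: ready={A} → run A
t=1: ready={A} → run A
t=2: ready={A,B} → run A
t=3: ready={B,D,G} → run D
t=4: ready={B,D,G} → run D
t=5: ready={B,C,D,F,G} → run D
t=6: ready={B,C,D,F,G} → run D
t=7: ready={B,C,D,E,F,G} → run D
t=8: ready={B,C,D,E,F,G} → run D
t=9: ready={B,C,E,F,G} → run G
t=10: ready={B,C,E,F,G} → run G
t=11: ready={B,C,E,F,G} → run G
t=12: ready={B,C,E,F,G} → run G
t=13: ready={B,C,E,F,G} → run G
t=14: ready={B,C,E,F,G} → run G
t=15: ready={B,C,E,F,G} → run G
t=16: ready={B,C,E,F,G} → run G
t=17: ready={B,C,E,F} → run F
t=18: ready={B,C,E,F} → run F
t=19: ready={B,C,E,F} → run F
t=20: ready={B,C,E,F} → run F
t=21: ready={B,C,E,F} → run F
t=22: ready={B,C,E,F} → run F
t=23: ready={B,C,E,F} → run F
t=24: ready={B,C,E,F} → run F
t=25: ready={B,C,E} → run E
t=26: ready={B,C,E} → run E
t=27: ready={B,C,E} → run E
t=28: ready={B,C} → run B
t=29: ready={B,C} → run B
t=30: ready={B,C} → run B
t=31: ready={B,C} → run B
t=32: ready={B,C} → run B
t=33: ready={C} → run C
t=34: ready={C} → run C
t=35: ready={C} → run C
t=36: ready={C} → run C
t=37: ready={C} → run C
t=38: (idle)
t=39: (idle)
t=40: (idle)
t=41: (idle)
t=42: (idle)
t=43: (idle)
t=44: (idle)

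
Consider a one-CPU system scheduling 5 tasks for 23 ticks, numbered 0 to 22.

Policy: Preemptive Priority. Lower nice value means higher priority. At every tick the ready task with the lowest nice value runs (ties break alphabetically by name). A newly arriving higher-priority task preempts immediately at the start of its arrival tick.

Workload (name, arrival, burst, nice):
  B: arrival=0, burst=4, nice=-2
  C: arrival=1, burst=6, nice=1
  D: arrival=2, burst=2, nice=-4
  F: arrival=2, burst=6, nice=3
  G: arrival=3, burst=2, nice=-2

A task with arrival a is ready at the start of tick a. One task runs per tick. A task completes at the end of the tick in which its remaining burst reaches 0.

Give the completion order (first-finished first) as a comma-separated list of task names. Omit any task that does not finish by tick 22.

t=0: ready={B} → run B
t=1: ready={B,C} → run B
t=2: ready={B,C,D,F} → run D
t=3: ready={B,C,D,F,G} → run D
t=4: ready={B,C,F,G} → run B
t=5: ready={B,C,F,G} → run B
t=6: ready={C,F,G} → run G
t=7: ready={C,F,G} → run G
t=8: ready={C,F} → run C
t=9: ready={C,F} → run C
t=10: ready={C,F} → run C
t=11: ready={C,F} → run C
t=12: ready={C,F} → run C
t=13: ready={C,F} → run C
t=14: ready={F} → run F
t=15: ready={F} → run F
t=16: ready={F} → run F
t=17: ready={F} → run F
t=18: ready={F} → run F
t=19: ready={F} → run F
t=20: (idle)
t=21: (idle)
t=22: (idle)

completion order = D, B, G, C, F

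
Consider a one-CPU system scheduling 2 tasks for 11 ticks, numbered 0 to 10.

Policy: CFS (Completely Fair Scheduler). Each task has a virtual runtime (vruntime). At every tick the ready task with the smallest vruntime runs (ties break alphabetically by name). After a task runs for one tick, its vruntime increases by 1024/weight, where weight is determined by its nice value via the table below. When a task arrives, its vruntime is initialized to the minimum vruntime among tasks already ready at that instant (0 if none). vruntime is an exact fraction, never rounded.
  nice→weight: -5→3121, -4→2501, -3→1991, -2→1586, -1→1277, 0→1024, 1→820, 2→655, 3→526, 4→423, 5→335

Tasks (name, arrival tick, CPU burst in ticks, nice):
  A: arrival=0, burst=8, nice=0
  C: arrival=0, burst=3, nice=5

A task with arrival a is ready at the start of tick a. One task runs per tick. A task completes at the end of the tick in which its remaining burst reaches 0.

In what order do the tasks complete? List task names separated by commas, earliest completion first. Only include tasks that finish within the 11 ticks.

completion order = C, A

t=0: vr[A=0 C=0] → run A
t=1: vr[A=1 C=0] → run C
t=2: vr[A=1 C=1024/335] → run A
t=3: vr[A=2 C=1024/335] → run A
t=4: vr[A=3 C=1024/335] → run A
t=5: vr[A=4 C=1024/335] → run C
t=6: vr[A=4 C=2048/335] → run A
t=7: vr[A=5 C=2048/335] → run A
t=8: vr[A=6 C=2048/335] → run A
t=9: vr[A=7 C=2048/335] → run C
t=10: vr[A=7] → run A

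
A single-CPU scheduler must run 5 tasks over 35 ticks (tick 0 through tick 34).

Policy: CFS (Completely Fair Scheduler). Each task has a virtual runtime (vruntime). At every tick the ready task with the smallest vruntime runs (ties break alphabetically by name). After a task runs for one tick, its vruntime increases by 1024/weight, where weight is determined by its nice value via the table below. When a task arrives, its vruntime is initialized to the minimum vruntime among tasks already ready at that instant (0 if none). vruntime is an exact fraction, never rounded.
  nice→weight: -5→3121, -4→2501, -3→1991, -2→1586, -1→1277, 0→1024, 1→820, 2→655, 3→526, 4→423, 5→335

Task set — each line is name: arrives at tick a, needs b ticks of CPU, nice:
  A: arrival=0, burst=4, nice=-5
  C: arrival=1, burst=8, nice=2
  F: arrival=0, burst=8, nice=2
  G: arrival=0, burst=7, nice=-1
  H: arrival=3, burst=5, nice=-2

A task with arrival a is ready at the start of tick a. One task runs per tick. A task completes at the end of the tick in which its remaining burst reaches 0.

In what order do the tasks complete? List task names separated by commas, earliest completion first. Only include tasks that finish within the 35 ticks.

completion order = A, H, G, C, F

t=0: vr[A=0 F=0 G=0] → run A
t=1: vr[A=1024/3121 C=0 F=0 G=0] → run C
t=2: vr[A=1024/3121 C=1024/655 F=0 G=0] → run F
t=3: vr[A=1024/3121 C=1024/655 F=1024/655 G=0 H=0] → run G
t=4: vr[A=1024/3121 C=1024/655 F=1024/655 G=1024/1277 H=0] → run H
t=5: vr[A=1024/3121 C=1024/655 F=1024/655 G=1024/1277 H=512/793] → run A
t=6: vr[A=2048/3121 C=1024/655 F=1024/655 G=1024/1277 H=512/793] → run H
t=7: vr[A=2048/3121 C=1024/655 F=1024/655 G=1024/1277 H=1024/793] → run A
t=8: vr[A=3072/3121 C=1024/655 F=1024/655 G=1024/1277 H=1024/793] → run G
t=9: vr[A=3072/3121 C=1024/655 F=1024/655 G=2048/1277 H=1024/793] → run A
t=10: vr[C=1024/655 F=1024/655 G=2048/1277 H=1024/793] → run H
t=11: vr[C=1024/655 F=1024/655 G=2048/1277 H=1536/793] → run C
t=12: vr[C=2048/655 F=1024/655 G=2048/1277 H=1536/793] → run F
t=13: vr[C=2048/655 F=2048/655 G=2048/1277 H=1536/793] → run G
t=14: vr[C=2048/655 F=2048/655 G=3072/1277 H=1536/793] → run H
t=15: vr[C=2048/655 F=2048/655 G=3072/1277 H=2048/793] → run G
t=16: vr[C=2048/655 F=2048/655 G=4096/1277 H=2048/793] → run H
t=17: vr[C=2048/655 F=2048/655 G=4096/1277] → run C
t=18: vr[C=3072/655 F=2048/655 G=4096/1277] → run F
t=19: vr[C=3072/655 F=3072/655 G=4096/1277] → run G
t=20: vr[C=3072/655 F=3072/655 G=5120/1277] → run G
t=21: vr[C=3072/655 F=3072/655 G=6144/1277] → run C
t=22: vr[C=4096/655 F=3072/655 G=6144/1277] → run F
t=23: vr[C=4096/655 F=4096/655 G=6144/1277] → run G
t=24: vr[C=4096/655 F=4096/655] → run C
t=25: vr[C=1024/131 F=4096/655] → run F
t=26: vr[C=1024/131 F=1024/131] → run C
t=27: vr[C=6144/655 F=1024/131] → run F
t=28: vr[C=6144/655 F=6144/655] → run C
t=29: vr[C=7168/655 F=6144/655] → run F
t=30: vr[C=7168/655 F=7168/655] → run C
t=31: vr[F=7168/655] → run F
t=32: (idle)
t=33: (idle)
t=34: (idle)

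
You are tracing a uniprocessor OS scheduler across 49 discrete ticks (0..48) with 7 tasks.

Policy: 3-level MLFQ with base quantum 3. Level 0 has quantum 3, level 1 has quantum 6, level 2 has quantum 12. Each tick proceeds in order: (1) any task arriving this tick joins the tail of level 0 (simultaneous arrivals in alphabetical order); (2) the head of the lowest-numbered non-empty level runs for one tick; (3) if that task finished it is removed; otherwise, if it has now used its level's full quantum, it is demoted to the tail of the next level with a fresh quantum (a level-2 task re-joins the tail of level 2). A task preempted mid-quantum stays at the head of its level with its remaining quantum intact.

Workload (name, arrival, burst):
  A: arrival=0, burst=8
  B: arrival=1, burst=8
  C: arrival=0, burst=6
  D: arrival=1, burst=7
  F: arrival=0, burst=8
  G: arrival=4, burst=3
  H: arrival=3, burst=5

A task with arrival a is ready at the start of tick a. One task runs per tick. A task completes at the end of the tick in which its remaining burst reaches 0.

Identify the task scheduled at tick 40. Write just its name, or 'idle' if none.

t=0: L0/L1/L2 = ACF/-/- → run A
t=1: L0/L1/L2 = ACFBD/-/- → run A
t=2: L0/L1/L2 = ACFBD/-/- → run A
t=3: L0/L1/L2 = CFBDH/A/- → run C
t=4: L0/L1/L2 = CFBDHG/A/- → run C
t=5: L0/L1/L2 = CFBDHG/A/- → run C
t=6: L0/L1/L2 = FBDHG/AC/- → run F
t=7: L0/L1/L2 = FBDHG/AC/- → run F
t=8: L0/L1/L2 = FBDHG/AC/- → run F
t=9: L0/L1/L2 = BDHG/ACF/- → run B
t=10: L0/L1/L2 = BDHG/ACF/- → run B
t=11: L0/L1/L2 = BDHG/ACF/- → run B
t=12: L0/L1/L2 = DHG/ACFB/- → run D
t=13: L0/L1/L2 = DHG/ACFB/- → run D
t=14: L0/L1/L2 = DHG/ACFB/- → run D
t=15: L0/L1/L2 = HG/ACFBD/- → run H
t=16: L0/L1/L2 = HG/ACFBD/- → run H
t=17: L0/L1/L2 = HG/ACFBD/- → run H
t=18: L0/L1/L2 = G/ACFBDH/- → run G
t=19: L0/L1/L2 = G/ACFBDH/- → run G
t=20: L0/L1/L2 = G/ACFBDH/- → run G
t=21: L0/L1/L2 = -/ACFBDH/- → run A
t=22: L0/L1/L2 = -/ACFBDH/- → run A
t=23: L0/L1/L2 = -/ACFBDH/- → run A
t=24: L0/L1/L2 = -/ACFBDH/- → run A
t=25: L0/L1/L2 = -/ACFBDH/- → run A
t=26: L0/L1/L2 = -/CFBDH/- → run C
t=27: L0/L1/L2 = -/CFBDH/- → run C
t=28: L0/L1/L2 = -/CFBDH/- → run C
t=29: L0/L1/L2 = -/FBDH/- → run F
t=30: L0/L1/L2 = -/FBDH/- → run F
t=31: L0/L1/L2 = -/FBDH/- → run F
t=32: L0/L1/L2 = -/FBDH/- → run F
t=33: L0/L1/L2 = -/FBDH/- → run F
t=34: L0/L1/L2 = -/BDH/- → run B
t=35: L0/L1/L2 = -/BDH/- → run B
t=36: L0/L1/L2 = -/BDH/- → run B
t=37: L0/L1/L2 = -/BDH/- → run B
t=38: L0/L1/L2 = -/BDH/- → run B
t=39: L0/L1/L2 = -/DH/- → run D
t=40: L0/L1/L2 = -/DH/- → run D
t=41: L0/L1/L2 = -/DH/- → run D
t=42: L0/L1/L2 = -/DH/- → run D
t=43: L0/L1/L2 = -/H/- → run H
t=44: L0/L1/L2 = -/H/- → run H
t=45: (idle)
t=46: (idle)
t=47: (idle)
t=48: (idle)

running at tick 40 = D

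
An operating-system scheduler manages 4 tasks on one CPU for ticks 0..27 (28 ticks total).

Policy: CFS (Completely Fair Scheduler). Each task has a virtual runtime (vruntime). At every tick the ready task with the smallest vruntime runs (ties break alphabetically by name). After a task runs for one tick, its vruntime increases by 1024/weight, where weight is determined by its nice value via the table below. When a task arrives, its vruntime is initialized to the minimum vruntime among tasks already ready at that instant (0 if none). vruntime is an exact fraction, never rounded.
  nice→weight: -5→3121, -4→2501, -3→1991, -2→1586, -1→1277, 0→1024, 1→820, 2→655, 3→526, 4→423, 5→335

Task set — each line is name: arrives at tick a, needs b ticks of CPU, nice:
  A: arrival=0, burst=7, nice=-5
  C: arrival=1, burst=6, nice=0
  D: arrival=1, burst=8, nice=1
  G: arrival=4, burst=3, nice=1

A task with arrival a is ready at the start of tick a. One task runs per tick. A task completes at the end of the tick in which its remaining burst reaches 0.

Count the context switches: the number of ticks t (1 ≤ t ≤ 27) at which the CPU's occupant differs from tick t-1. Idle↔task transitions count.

context switches = 20

t=0: vr[A=0] → run A
t=1: vr[A=1024/3121 C=1024/3121 D=1024/3121] → run A
t=2: vr[A=2048/3121 C=1024/3121 D=1024/3121] → run C
t=3: vr[A=2048/3121 C=4145/3121 D=1024/3121] → run D
t=4: vr[A=2048/3121 C=4145/3121 D=1008896/639805 G=2048/3121] → run A
t=5: vr[A=3072/3121 C=4145/3121 D=1008896/639805 G=2048/3121] → run G
t=6: vr[A=3072/3121 C=4145/3121 D=1008896/639805 G=1218816/639805] → run A
t=7: vr[A=4096/3121 C=4145/3121 D=1008896/639805 G=1218816/639805] → run A
t=8: vr[A=5120/3121 C=4145/3121 D=1008896/639805 G=1218816/639805] → run C
t=9: vr[A=5120/3121 C=7266/3121 D=1008896/639805 G=1218816/639805] → run D
t=10: vr[A=5120/3121 C=7266/3121 D=1807872/639805 G=1218816/639805] → run A
t=11: vr[A=6144/3121 C=7266/3121 D=1807872/639805 G=1218816/639805] → run G
t=12: vr[A=6144/3121 C=7266/3121 D=1807872/639805 G=2017792/639805] → run A
t=13: vr[C=7266/3121 D=1807872/639805 G=2017792/639805] → run C
t=14: vr[C=10387/3121 D=1807872/639805 G=2017792/639805] → run D
t=15: vr[C=10387/3121 D=2606848/639805 G=2017792/639805] → run G
t=16: vr[C=10387/3121 D=2606848/639805] → run C
t=17: vr[C=13508/3121 D=2606848/639805] → run D
t=18: vr[C=13508/3121 D=3405824/639805] → run C
t=19: vr[C=16629/3121 D=3405824/639805] → run D
t=20: vr[C=16629/3121 D=840960/127961] → run C
t=21: vr[D=840960/127961] → run D
t=22: vr[D=5003776/639805] → run D
t=23: vr[D=5802752/639805] → run D
t=24: (idle)
t=25: (idle)
t=26: (idle)
t=27: (idle)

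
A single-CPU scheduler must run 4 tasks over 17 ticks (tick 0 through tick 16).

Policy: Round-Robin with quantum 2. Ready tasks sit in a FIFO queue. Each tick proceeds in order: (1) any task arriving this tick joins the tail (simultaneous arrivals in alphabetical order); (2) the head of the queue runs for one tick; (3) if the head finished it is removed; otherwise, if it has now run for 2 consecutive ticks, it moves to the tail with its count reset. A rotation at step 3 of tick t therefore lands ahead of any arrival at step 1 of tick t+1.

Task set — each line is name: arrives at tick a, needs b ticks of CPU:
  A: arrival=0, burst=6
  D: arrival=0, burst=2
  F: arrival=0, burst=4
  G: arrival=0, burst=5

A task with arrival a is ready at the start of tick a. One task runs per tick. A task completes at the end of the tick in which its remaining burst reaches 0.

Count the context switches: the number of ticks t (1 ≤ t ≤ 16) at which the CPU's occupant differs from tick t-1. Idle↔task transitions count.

context switches = 8

t=0: queue=[A,D,F,G] q_used=0 → run A
t=1: queue=[A,D,F,G] q_used=1 → run A
t=2: queue=[D,F,G,A] q_used=0 → run D
t=3: queue=[D,F,G,A] q_used=1 → run D
t=4: queue=[F,G,A] q_used=0 → run F
t=5: queue=[F,G,A] q_used=1 → run F
t=6: queue=[G,A,F] q_used=0 → run G
t=7: queue=[G,A,F] q_used=1 → run G
t=8: queue=[A,F,G] q_used=0 → run A
t=9: queue=[A,F,G] q_used=1 → run A
t=10: queue=[F,G,A] q_used=0 → run F
t=11: queue=[F,G,A] q_used=1 → run F
t=12: queue=[G,A] q_used=0 → run G
t=13: queue=[G,A] q_used=1 → run G
t=14: queue=[A,G] q_used=0 → run A
t=15: queue=[A,G] q_used=1 → run A
t=16: queue=[G] q_used=0 → run G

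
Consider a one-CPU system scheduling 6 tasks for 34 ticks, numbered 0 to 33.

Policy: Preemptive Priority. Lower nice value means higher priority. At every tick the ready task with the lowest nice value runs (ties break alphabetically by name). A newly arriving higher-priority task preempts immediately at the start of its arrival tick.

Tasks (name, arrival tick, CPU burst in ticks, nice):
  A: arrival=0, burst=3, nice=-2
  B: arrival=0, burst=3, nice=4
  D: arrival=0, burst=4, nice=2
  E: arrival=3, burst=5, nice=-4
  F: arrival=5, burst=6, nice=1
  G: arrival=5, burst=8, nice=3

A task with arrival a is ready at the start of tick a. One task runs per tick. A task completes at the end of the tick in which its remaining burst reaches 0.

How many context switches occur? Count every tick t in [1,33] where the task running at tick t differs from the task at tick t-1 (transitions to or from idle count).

t=0: ready={A,B,D} → run A
t=1: ready={A,B,D} → run A
t=2: ready={A,B,D} → run A
t=3: ready={B,D,E} → run E
t=4: ready={B,D,E} → run E
t=5: ready={B,D,E,F,G} → run E
t=6: ready={B,D,E,F,G} → run E
t=7: ready={B,D,E,F,G} → run E
t=8: ready={B,D,F,G} → run F
t=9: ready={B,D,F,G} → run F
t=10: ready={B,D,F,G} → run F
t=11: ready={B,D,F,G} → run F
t=12: ready={B,D,F,G} → run F
t=13: ready={B,D,F,G} → run F
t=14: ready={B,D,G} → run D
t=15: ready={B,D,G} → run D
t=16: ready={B,D,G} → run D
t=17: ready={B,D,G} → run D
t=18: ready={B,G} → run G
t=19: ready={B,G} → run G
t=20: ready={B,G} → run G
t=21: ready={B,G} → run G
t=22: ready={B,G} → run G
t=23: ready={B,G} → run G
t=24: ready={B,G} → run G
t=25: ready={B,G} → run G
t=26: ready={B} → run B
t=27: ready={B} → run B
t=28: ready={B} → run B
t=29: (idle)
t=30: (idle)
t=31: (idle)
t=32: (idle)
t=33: (idle)

context switches = 6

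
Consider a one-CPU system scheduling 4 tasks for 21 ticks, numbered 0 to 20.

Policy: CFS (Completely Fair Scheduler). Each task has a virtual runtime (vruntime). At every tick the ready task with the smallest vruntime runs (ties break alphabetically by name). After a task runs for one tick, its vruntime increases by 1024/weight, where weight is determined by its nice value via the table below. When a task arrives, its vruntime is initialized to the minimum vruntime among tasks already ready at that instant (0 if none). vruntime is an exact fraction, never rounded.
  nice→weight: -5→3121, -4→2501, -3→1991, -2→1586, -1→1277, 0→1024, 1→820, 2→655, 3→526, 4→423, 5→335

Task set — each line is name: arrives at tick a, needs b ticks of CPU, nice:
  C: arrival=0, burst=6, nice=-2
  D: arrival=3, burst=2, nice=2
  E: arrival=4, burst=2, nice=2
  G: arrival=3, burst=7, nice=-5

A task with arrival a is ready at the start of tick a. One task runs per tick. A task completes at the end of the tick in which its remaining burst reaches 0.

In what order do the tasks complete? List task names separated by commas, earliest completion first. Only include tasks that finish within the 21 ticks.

t=0: vr[C=0] → run C
t=1: vr[C=512/793] → run C
t=2: vr[C=1024/793] → run C
t=3: vr[C=1536/793 D=1536/793 G=1536/793] → run C
t=4: vr[C=2048/793 D=1536/793 E=1536/793 G=1536/793] → run D
t=5: vr[C=2048/793 D=1818112/519415 E=1536/793 G=1536/793] → run E
t=6: vr[C=2048/793 D=1818112/519415 E=1818112/519415 G=1536/793] → run G
t=7: vr[C=2048/793 D=1818112/519415 E=1818112/519415 G=5605888/2474953] → run G
t=8: vr[C=2048/793 D=1818112/519415 E=1818112/519415 G=6417920/2474953] → run C
t=9: vr[C=2560/793 D=1818112/519415 E=1818112/519415 G=6417920/2474953] → run G
t=10: vr[C=2560/793 D=1818112/519415 E=1818112/519415 G=7229952/2474953] → run G
t=11: vr[C=2560/793 D=1818112/519415 E=1818112/519415 G=8041984/2474953] → run C
t=12: vr[D=1818112/519415 E=1818112/519415 G=8041984/2474953] → run G
t=13: vr[D=1818112/519415 E=1818112/519415 G=8854016/2474953] → run D
t=14: vr[E=1818112/519415 G=8854016/2474953] → run E
t=15: vr[G=8854016/2474953] → run G
t=16: vr[G=9666048/2474953] → run G
t=17: (idle)
t=18: (idle)
t=19: (idle)
t=20: (idle)

completion order = C, D, E, G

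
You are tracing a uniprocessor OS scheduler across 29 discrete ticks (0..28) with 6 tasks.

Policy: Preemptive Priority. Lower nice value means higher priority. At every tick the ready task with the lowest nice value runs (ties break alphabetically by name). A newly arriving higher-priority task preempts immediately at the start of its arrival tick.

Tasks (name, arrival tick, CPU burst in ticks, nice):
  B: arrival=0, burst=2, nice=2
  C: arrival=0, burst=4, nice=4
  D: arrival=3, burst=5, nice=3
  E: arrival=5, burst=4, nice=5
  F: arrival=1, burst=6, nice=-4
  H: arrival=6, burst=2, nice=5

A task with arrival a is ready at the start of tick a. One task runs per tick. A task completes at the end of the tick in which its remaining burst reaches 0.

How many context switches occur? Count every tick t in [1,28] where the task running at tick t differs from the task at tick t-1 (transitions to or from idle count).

context switches = 7

t=0: ready={B,C} → run B
t=1: ready={B,C,F} → run F
t=2: ready={B,C,F} → run F
t=3: ready={B,C,D,F} → run F
t=4: ready={B,C,D,F} → run F
t=5: ready={B,C,D,E,F} → run F
t=6: ready={B,C,D,E,F,H} → run F
t=7: ready={B,C,D,E,H} → run B
t=8: ready={C,D,E,H} → run D
t=9: ready={C,D,E,H} → run D
t=10: ready={C,D,E,H} → run D
t=11: ready={C,D,E,H} → run D
t=12: ready={C,D,E,H} → run D
t=13: ready={C,E,H} → run C
t=14: ready={C,E,H} → run C
t=15: ready={C,E,H} → run C
t=16: ready={C,E,H} → run C
t=17: ready={E,H} → run E
t=18: ready={E,H} → run E
t=19: ready={E,H} → run E
t=20: ready={E,H} → run E
t=21: ready={H} → run H
t=22: ready={H} → run H
t=23: (idle)
t=24: (idle)
t=25: (idle)
t=26: (idle)
t=27: (idle)
t=28: (idle)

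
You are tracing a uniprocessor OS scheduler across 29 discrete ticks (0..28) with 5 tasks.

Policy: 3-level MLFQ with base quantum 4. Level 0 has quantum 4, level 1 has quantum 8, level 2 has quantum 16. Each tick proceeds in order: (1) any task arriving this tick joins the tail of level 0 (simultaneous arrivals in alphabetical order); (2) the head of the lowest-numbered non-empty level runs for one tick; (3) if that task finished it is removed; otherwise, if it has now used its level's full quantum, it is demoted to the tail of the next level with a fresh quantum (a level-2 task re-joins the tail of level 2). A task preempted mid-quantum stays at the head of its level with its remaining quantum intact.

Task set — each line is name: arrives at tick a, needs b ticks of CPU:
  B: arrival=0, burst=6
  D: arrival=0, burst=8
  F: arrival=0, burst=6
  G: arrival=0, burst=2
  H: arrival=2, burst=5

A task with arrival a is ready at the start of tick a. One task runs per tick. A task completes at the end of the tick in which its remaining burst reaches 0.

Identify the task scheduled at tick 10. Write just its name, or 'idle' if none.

t=0: L0/L1/L2 = BDFG/-/- → run B
t=1: L0/L1/L2 = BDFG/-/- → run B
t=2: L0/L1/L2 = BDFGH/-/- → run B
t=3: L0/L1/L2 = BDFGH/-/- → run B
t=4: L0/L1/L2 = DFGH/B/- → run D
t=5: L0/L1/L2 = DFGH/B/- → run D
t=6: L0/L1/L2 = DFGH/B/- → run D
t=7: L0/L1/L2 = DFGH/B/- → run D
t=8: L0/L1/L2 = FGH/BD/- → run F
t=9: L0/L1/L2 = FGH/BD/- → run F
t=10: L0/L1/L2 = FGH/BD/- → run F
t=11: L0/L1/L2 = FGH/BD/- → run F
t=12: L0/L1/L2 = GH/BDF/- → run G
t=13: L0/L1/L2 = GH/BDF/- → run G
t=14: L0/L1/L2 = H/BDF/- → run H
t=15: L0/L1/L2 = H/BDF/- → run H
t=16: L0/L1/L2 = H/BDF/- → run H
t=17: L0/L1/L2 = H/BDF/- → run H
t=18: L0/L1/L2 = -/BDFH/- → run B
t=19: L0/L1/L2 = -/BDFH/- → run B
t=20: L0/L1/L2 = -/DFH/- → run D
t=21: L0/L1/L2 = -/DFH/- → run D
t=22: L0/L1/L2 = -/DFH/- → run D
t=23: L0/L1/L2 = -/DFH/- → run D
t=24: L0/L1/L2 = -/FH/- → run F
t=25: L0/L1/L2 = -/FH/- → run F
t=26: L0/L1/L2 = -/H/- → run H
t=27: (idle)
t=28: (idle)

running at tick 10 = F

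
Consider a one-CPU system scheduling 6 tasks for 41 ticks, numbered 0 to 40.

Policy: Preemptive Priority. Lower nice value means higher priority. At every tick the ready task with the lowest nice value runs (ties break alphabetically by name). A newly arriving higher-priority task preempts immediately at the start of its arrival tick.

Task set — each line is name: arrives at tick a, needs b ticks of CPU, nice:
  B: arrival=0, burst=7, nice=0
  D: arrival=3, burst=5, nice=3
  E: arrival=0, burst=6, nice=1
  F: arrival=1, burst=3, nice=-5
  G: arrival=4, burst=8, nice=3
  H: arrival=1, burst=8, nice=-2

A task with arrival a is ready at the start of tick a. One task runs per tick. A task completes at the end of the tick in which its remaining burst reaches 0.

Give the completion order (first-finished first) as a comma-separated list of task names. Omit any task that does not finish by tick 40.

t=0: ready={B,E} → run B
t=1: ready={B,E,F,H} → run F
t=2: ready={B,E,F,H} → run F
t=3: ready={B,D,E,F,H} → run F
t=4: ready={B,D,E,G,H} → run H
t=5: ready={B,D,E,G,H} → run H
t=6: ready={B,D,E,G,H} → run H
t=7: ready={B,D,E,G,H} → run H
t=8: ready={B,D,E,G,H} → run H
t=9: ready={B,D,E,G,H} → run H
t=10: ready={B,D,E,G,H} → run H
t=11: ready={B,D,E,G,H} → run H
t=12: ready={B,D,E,G} → run B
t=13: ready={B,D,E,G} → run B
t=14: ready={B,D,E,G} → run B
t=15: ready={B,D,E,G} → run B
t=16: ready={B,D,E,G} → run B
t=17: ready={B,D,E,G} → run B
t=18: ready={D,E,G} → run E
t=19: ready={D,E,G} → run E
t=20: ready={D,E,G} → run E
t=21: ready={D,E,G} → run E
t=22: ready={D,E,G} → run E
t=23: ready={D,E,G} → run E
t=24: ready={D,G} → run D
t=25: ready={D,G} → run D
t=26: ready={D,G} → run D
t=27: ready={D,G} → run D
t=28: ready={D,G} → run D
t=29: ready={G} → run G
t=30: ready={G} → run G
t=31: ready={G} → run G
t=32: ready={G} → run G
t=33: ready={G} → run G
t=34: ready={G} → run G
t=35: ready={G} → run G
t=36: ready={G} → run G
t=37: (idle)
t=38: (idle)
t=39: (idle)
t=40: (idle)

completion order = F, H, B, E, D, G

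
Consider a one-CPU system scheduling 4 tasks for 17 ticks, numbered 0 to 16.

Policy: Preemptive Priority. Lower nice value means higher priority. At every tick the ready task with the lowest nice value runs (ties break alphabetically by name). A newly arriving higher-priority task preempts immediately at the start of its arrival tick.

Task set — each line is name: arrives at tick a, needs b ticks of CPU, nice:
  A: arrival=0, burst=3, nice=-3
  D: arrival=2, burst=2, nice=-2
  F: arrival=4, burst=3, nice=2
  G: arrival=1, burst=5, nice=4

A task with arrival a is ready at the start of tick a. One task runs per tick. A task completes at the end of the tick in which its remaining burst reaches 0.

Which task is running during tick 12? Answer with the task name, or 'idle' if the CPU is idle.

running at tick 12 = G

t=0: ready={A} → run A
t=1: ready={A,G} → run A
t=2: ready={A,D,G} → run A
t=3: ready={D,G} → run D
t=4: ready={D,F,G} → run D
t=5: ready={F,G} → run F
t=6: ready={F,G} → run F
t=7: ready={F,G} → run F
t=8: ready={G} → run G
t=9: ready={G} → run G
t=10: ready={G} → run G
t=11: ready={G} → run G
t=12: ready={G} → run G
t=13: (idle)
t=14: (idle)
t=15: (idle)
t=16: (idle)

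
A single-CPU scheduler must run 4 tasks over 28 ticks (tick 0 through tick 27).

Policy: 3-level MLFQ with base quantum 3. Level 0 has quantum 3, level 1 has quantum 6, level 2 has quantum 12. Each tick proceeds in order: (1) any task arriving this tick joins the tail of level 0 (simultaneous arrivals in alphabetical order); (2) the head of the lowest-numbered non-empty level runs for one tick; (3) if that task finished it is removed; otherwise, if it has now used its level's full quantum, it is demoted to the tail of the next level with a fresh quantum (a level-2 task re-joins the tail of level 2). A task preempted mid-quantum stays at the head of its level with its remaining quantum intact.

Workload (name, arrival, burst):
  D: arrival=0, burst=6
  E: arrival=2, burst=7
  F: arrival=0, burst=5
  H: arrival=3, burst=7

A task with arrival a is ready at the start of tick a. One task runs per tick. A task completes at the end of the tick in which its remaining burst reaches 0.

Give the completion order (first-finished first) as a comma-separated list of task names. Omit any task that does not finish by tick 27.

t=0: L0/L1/L2 = DF/-/- → run D
t=1: L0/L1/L2 = DF/-/- → run D
t=2: L0/L1/L2 = DFE/-/- → run D
t=3: L0/L1/L2 = FEH/D/- → run F
t=4: L0/L1/L2 = FEH/D/- → run F
t=5: L0/L1/L2 = FEH/D/- → run F
t=6: L0/L1/L2 = EH/DF/- → run E
t=7: L0/L1/L2 = EH/DF/- → run E
t=8: L0/L1/L2 = EH/DF/- → run E
t=9: L0/L1/L2 = H/DFE/- → run H
t=10: L0/L1/L2 = H/DFE/- → run H
t=11: L0/L1/L2 = H/DFE/- → run H
t=12: L0/L1/L2 = -/DFEH/- → run D
t=13: L0/L1/L2 = -/DFEH/- → run D
t=14: L0/L1/L2 = -/DFEH/- → run D
t=15: L0/L1/L2 = -/FEH/- → run F
t=16: L0/L1/L2 = -/FEH/- → run F
t=17: L0/L1/L2 = -/EH/- → run E
t=18: L0/L1/L2 = -/EH/- → run E
t=19: L0/L1/L2 = -/EH/- → run E
t=20: L0/L1/L2 = -/EH/- → run E
t=21: L0/L1/L2 = -/H/- → run H
t=22: L0/L1/L2 = -/H/- → run H
t=23: L0/L1/L2 = -/H/- → run H
t=24: L0/L1/L2 = -/H/- → run H
t=25: (idle)
t=26: (idle)
t=27: (idle)

completion order = D, F, E, H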